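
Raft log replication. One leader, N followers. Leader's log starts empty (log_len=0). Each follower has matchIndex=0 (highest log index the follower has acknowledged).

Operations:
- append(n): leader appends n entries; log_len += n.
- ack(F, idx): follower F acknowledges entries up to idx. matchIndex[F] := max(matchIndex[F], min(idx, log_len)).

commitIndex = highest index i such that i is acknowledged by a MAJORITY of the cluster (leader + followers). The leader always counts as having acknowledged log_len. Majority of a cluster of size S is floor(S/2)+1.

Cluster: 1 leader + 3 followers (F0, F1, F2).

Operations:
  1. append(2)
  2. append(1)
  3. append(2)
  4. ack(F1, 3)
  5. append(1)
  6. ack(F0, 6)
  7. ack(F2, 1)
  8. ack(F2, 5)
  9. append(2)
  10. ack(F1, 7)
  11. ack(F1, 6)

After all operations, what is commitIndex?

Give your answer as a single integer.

Op 1: append 2 -> log_len=2
Op 2: append 1 -> log_len=3
Op 3: append 2 -> log_len=5
Op 4: F1 acks idx 3 -> match: F0=0 F1=3 F2=0; commitIndex=0
Op 5: append 1 -> log_len=6
Op 6: F0 acks idx 6 -> match: F0=6 F1=3 F2=0; commitIndex=3
Op 7: F2 acks idx 1 -> match: F0=6 F1=3 F2=1; commitIndex=3
Op 8: F2 acks idx 5 -> match: F0=6 F1=3 F2=5; commitIndex=5
Op 9: append 2 -> log_len=8
Op 10: F1 acks idx 7 -> match: F0=6 F1=7 F2=5; commitIndex=6
Op 11: F1 acks idx 6 -> match: F0=6 F1=7 F2=5; commitIndex=6

Answer: 6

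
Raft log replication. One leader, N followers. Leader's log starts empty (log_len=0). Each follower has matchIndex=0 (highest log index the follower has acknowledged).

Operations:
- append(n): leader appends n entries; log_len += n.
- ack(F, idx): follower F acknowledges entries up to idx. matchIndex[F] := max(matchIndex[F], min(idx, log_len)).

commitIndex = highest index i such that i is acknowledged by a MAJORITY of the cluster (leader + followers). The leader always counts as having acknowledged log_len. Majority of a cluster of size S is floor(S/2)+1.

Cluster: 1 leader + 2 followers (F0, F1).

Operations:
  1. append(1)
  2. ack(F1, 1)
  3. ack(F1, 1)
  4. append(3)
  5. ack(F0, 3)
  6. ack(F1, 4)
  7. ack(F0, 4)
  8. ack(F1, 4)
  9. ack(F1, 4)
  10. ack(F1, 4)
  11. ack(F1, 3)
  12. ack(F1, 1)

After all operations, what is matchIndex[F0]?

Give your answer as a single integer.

Answer: 4

Derivation:
Op 1: append 1 -> log_len=1
Op 2: F1 acks idx 1 -> match: F0=0 F1=1; commitIndex=1
Op 3: F1 acks idx 1 -> match: F0=0 F1=1; commitIndex=1
Op 4: append 3 -> log_len=4
Op 5: F0 acks idx 3 -> match: F0=3 F1=1; commitIndex=3
Op 6: F1 acks idx 4 -> match: F0=3 F1=4; commitIndex=4
Op 7: F0 acks idx 4 -> match: F0=4 F1=4; commitIndex=4
Op 8: F1 acks idx 4 -> match: F0=4 F1=4; commitIndex=4
Op 9: F1 acks idx 4 -> match: F0=4 F1=4; commitIndex=4
Op 10: F1 acks idx 4 -> match: F0=4 F1=4; commitIndex=4
Op 11: F1 acks idx 3 -> match: F0=4 F1=4; commitIndex=4
Op 12: F1 acks idx 1 -> match: F0=4 F1=4; commitIndex=4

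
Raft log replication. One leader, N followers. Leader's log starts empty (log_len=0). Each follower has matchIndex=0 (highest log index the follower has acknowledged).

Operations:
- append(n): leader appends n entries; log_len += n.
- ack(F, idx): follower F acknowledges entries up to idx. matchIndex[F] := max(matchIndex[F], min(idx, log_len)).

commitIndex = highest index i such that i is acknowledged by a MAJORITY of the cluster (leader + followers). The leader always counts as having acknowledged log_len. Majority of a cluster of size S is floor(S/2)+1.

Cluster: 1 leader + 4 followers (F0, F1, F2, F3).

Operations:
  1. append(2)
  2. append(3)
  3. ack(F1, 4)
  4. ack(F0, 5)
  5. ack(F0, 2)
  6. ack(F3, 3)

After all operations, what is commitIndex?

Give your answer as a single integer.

Op 1: append 2 -> log_len=2
Op 2: append 3 -> log_len=5
Op 3: F1 acks idx 4 -> match: F0=0 F1=4 F2=0 F3=0; commitIndex=0
Op 4: F0 acks idx 5 -> match: F0=5 F1=4 F2=0 F3=0; commitIndex=4
Op 5: F0 acks idx 2 -> match: F0=5 F1=4 F2=0 F3=0; commitIndex=4
Op 6: F3 acks idx 3 -> match: F0=5 F1=4 F2=0 F3=3; commitIndex=4

Answer: 4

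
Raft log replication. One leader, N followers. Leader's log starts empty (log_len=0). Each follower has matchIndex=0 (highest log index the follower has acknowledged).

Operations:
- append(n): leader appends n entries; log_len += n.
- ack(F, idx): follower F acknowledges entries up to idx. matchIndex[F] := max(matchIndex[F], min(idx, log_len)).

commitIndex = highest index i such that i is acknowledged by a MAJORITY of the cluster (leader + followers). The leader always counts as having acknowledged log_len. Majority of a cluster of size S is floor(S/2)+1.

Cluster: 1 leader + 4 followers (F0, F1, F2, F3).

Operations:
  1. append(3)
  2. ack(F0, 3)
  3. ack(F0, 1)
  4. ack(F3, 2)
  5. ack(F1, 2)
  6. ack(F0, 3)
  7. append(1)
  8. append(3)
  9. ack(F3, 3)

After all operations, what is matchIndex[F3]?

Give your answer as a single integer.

Op 1: append 3 -> log_len=3
Op 2: F0 acks idx 3 -> match: F0=3 F1=0 F2=0 F3=0; commitIndex=0
Op 3: F0 acks idx 1 -> match: F0=3 F1=0 F2=0 F3=0; commitIndex=0
Op 4: F3 acks idx 2 -> match: F0=3 F1=0 F2=0 F3=2; commitIndex=2
Op 5: F1 acks idx 2 -> match: F0=3 F1=2 F2=0 F3=2; commitIndex=2
Op 6: F0 acks idx 3 -> match: F0=3 F1=2 F2=0 F3=2; commitIndex=2
Op 7: append 1 -> log_len=4
Op 8: append 3 -> log_len=7
Op 9: F3 acks idx 3 -> match: F0=3 F1=2 F2=0 F3=3; commitIndex=3

Answer: 3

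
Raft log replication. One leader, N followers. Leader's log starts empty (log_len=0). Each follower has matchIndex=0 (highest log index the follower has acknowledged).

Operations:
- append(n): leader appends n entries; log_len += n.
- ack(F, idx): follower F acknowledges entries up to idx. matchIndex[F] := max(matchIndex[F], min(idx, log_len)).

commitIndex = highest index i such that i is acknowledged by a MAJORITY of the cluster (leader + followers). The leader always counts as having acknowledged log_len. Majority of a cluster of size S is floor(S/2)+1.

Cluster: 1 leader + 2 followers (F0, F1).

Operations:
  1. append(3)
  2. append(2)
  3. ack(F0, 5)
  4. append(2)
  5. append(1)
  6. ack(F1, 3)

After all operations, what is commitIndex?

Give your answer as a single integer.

Answer: 5

Derivation:
Op 1: append 3 -> log_len=3
Op 2: append 2 -> log_len=5
Op 3: F0 acks idx 5 -> match: F0=5 F1=0; commitIndex=5
Op 4: append 2 -> log_len=7
Op 5: append 1 -> log_len=8
Op 6: F1 acks idx 3 -> match: F0=5 F1=3; commitIndex=5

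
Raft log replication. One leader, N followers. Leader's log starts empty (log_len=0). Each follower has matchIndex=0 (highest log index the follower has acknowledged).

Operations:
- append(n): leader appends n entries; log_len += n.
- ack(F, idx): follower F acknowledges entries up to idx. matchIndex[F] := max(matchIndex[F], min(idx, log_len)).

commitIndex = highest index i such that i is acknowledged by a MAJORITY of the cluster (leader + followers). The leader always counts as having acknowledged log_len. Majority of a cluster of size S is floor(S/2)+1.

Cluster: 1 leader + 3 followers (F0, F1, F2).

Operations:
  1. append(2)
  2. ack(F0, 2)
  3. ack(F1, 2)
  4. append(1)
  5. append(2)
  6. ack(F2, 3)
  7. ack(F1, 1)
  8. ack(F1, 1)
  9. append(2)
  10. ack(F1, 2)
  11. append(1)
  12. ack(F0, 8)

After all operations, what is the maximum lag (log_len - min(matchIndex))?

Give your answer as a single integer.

Op 1: append 2 -> log_len=2
Op 2: F0 acks idx 2 -> match: F0=2 F1=0 F2=0; commitIndex=0
Op 3: F1 acks idx 2 -> match: F0=2 F1=2 F2=0; commitIndex=2
Op 4: append 1 -> log_len=3
Op 5: append 2 -> log_len=5
Op 6: F2 acks idx 3 -> match: F0=2 F1=2 F2=3; commitIndex=2
Op 7: F1 acks idx 1 -> match: F0=2 F1=2 F2=3; commitIndex=2
Op 8: F1 acks idx 1 -> match: F0=2 F1=2 F2=3; commitIndex=2
Op 9: append 2 -> log_len=7
Op 10: F1 acks idx 2 -> match: F0=2 F1=2 F2=3; commitIndex=2
Op 11: append 1 -> log_len=8
Op 12: F0 acks idx 8 -> match: F0=8 F1=2 F2=3; commitIndex=3

Answer: 6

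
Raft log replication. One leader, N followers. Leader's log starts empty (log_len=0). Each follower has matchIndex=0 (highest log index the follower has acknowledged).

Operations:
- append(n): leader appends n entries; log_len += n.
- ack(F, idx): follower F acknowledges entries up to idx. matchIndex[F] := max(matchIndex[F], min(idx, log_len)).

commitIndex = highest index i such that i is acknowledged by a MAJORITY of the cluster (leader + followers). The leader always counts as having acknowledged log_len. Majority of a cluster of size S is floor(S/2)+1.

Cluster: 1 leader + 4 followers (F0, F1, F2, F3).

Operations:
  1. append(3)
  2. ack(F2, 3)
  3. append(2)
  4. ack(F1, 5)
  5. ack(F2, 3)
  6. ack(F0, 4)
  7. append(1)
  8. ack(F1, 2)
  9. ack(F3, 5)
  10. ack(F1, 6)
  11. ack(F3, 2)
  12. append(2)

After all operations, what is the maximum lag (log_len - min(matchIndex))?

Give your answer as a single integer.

Op 1: append 3 -> log_len=3
Op 2: F2 acks idx 3 -> match: F0=0 F1=0 F2=3 F3=0; commitIndex=0
Op 3: append 2 -> log_len=5
Op 4: F1 acks idx 5 -> match: F0=0 F1=5 F2=3 F3=0; commitIndex=3
Op 5: F2 acks idx 3 -> match: F0=0 F1=5 F2=3 F3=0; commitIndex=3
Op 6: F0 acks idx 4 -> match: F0=4 F1=5 F2=3 F3=0; commitIndex=4
Op 7: append 1 -> log_len=6
Op 8: F1 acks idx 2 -> match: F0=4 F1=5 F2=3 F3=0; commitIndex=4
Op 9: F3 acks idx 5 -> match: F0=4 F1=5 F2=3 F3=5; commitIndex=5
Op 10: F1 acks idx 6 -> match: F0=4 F1=6 F2=3 F3=5; commitIndex=5
Op 11: F3 acks idx 2 -> match: F0=4 F1=6 F2=3 F3=5; commitIndex=5
Op 12: append 2 -> log_len=8

Answer: 5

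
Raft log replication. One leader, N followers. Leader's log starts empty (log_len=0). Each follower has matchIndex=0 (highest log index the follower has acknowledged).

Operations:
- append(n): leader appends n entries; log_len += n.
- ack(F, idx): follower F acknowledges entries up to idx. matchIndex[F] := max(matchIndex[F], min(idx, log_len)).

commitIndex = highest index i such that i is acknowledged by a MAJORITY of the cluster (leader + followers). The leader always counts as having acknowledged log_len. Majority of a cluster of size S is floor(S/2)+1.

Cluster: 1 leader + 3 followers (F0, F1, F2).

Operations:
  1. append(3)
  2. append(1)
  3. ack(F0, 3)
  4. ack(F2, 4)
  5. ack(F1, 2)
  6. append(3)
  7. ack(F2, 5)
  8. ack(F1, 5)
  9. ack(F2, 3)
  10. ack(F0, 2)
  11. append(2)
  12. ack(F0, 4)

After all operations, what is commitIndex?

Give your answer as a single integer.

Op 1: append 3 -> log_len=3
Op 2: append 1 -> log_len=4
Op 3: F0 acks idx 3 -> match: F0=3 F1=0 F2=0; commitIndex=0
Op 4: F2 acks idx 4 -> match: F0=3 F1=0 F2=4; commitIndex=3
Op 5: F1 acks idx 2 -> match: F0=3 F1=2 F2=4; commitIndex=3
Op 6: append 3 -> log_len=7
Op 7: F2 acks idx 5 -> match: F0=3 F1=2 F2=5; commitIndex=3
Op 8: F1 acks idx 5 -> match: F0=3 F1=5 F2=5; commitIndex=5
Op 9: F2 acks idx 3 -> match: F0=3 F1=5 F2=5; commitIndex=5
Op 10: F0 acks idx 2 -> match: F0=3 F1=5 F2=5; commitIndex=5
Op 11: append 2 -> log_len=9
Op 12: F0 acks idx 4 -> match: F0=4 F1=5 F2=5; commitIndex=5

Answer: 5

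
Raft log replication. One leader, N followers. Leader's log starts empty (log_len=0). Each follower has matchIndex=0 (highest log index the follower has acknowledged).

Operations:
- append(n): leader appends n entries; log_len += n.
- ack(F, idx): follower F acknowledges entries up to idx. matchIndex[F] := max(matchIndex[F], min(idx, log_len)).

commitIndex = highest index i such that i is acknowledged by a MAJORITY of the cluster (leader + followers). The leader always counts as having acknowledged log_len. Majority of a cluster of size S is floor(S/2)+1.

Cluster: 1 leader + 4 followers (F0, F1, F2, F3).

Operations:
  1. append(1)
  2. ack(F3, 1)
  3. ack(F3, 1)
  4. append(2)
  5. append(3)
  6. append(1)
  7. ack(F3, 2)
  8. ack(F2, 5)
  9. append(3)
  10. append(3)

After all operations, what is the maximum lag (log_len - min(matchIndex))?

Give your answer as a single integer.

Op 1: append 1 -> log_len=1
Op 2: F3 acks idx 1 -> match: F0=0 F1=0 F2=0 F3=1; commitIndex=0
Op 3: F3 acks idx 1 -> match: F0=0 F1=0 F2=0 F3=1; commitIndex=0
Op 4: append 2 -> log_len=3
Op 5: append 3 -> log_len=6
Op 6: append 1 -> log_len=7
Op 7: F3 acks idx 2 -> match: F0=0 F1=0 F2=0 F3=2; commitIndex=0
Op 8: F2 acks idx 5 -> match: F0=0 F1=0 F2=5 F3=2; commitIndex=2
Op 9: append 3 -> log_len=10
Op 10: append 3 -> log_len=13

Answer: 13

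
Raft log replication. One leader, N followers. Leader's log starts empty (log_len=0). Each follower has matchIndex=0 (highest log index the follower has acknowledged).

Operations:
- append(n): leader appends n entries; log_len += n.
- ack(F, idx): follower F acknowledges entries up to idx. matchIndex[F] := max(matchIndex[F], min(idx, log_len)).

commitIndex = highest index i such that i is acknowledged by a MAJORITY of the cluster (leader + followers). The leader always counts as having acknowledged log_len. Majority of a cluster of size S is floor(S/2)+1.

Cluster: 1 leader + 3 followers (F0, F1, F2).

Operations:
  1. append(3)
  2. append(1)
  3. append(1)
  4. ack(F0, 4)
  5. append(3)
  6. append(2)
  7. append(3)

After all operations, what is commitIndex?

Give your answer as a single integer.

Answer: 0

Derivation:
Op 1: append 3 -> log_len=3
Op 2: append 1 -> log_len=4
Op 3: append 1 -> log_len=5
Op 4: F0 acks idx 4 -> match: F0=4 F1=0 F2=0; commitIndex=0
Op 5: append 3 -> log_len=8
Op 6: append 2 -> log_len=10
Op 7: append 3 -> log_len=13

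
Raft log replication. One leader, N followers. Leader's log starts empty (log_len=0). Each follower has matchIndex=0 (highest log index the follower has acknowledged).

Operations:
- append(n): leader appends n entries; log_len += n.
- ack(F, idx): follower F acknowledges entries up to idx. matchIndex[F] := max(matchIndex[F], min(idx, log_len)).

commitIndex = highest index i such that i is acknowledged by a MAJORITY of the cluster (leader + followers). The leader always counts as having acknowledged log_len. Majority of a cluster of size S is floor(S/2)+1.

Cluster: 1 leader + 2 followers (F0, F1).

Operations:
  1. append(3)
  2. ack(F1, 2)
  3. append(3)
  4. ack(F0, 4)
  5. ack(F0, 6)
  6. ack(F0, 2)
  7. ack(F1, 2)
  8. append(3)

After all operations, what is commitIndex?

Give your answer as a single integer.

Op 1: append 3 -> log_len=3
Op 2: F1 acks idx 2 -> match: F0=0 F1=2; commitIndex=2
Op 3: append 3 -> log_len=6
Op 4: F0 acks idx 4 -> match: F0=4 F1=2; commitIndex=4
Op 5: F0 acks idx 6 -> match: F0=6 F1=2; commitIndex=6
Op 6: F0 acks idx 2 -> match: F0=6 F1=2; commitIndex=6
Op 7: F1 acks idx 2 -> match: F0=6 F1=2; commitIndex=6
Op 8: append 3 -> log_len=9

Answer: 6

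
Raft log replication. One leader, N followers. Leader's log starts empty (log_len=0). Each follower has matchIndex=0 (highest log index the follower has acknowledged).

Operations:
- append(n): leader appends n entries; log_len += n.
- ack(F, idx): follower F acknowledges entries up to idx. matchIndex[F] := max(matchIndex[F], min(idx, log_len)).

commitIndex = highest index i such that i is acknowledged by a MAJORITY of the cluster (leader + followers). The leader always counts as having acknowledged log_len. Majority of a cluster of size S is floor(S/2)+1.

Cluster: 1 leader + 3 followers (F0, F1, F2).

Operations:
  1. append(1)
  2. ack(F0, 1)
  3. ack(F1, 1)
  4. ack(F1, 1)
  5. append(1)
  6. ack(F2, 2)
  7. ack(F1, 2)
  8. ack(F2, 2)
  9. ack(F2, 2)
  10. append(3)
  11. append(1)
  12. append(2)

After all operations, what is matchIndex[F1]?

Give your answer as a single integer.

Answer: 2

Derivation:
Op 1: append 1 -> log_len=1
Op 2: F0 acks idx 1 -> match: F0=1 F1=0 F2=0; commitIndex=0
Op 3: F1 acks idx 1 -> match: F0=1 F1=1 F2=0; commitIndex=1
Op 4: F1 acks idx 1 -> match: F0=1 F1=1 F2=0; commitIndex=1
Op 5: append 1 -> log_len=2
Op 6: F2 acks idx 2 -> match: F0=1 F1=1 F2=2; commitIndex=1
Op 7: F1 acks idx 2 -> match: F0=1 F1=2 F2=2; commitIndex=2
Op 8: F2 acks idx 2 -> match: F0=1 F1=2 F2=2; commitIndex=2
Op 9: F2 acks idx 2 -> match: F0=1 F1=2 F2=2; commitIndex=2
Op 10: append 3 -> log_len=5
Op 11: append 1 -> log_len=6
Op 12: append 2 -> log_len=8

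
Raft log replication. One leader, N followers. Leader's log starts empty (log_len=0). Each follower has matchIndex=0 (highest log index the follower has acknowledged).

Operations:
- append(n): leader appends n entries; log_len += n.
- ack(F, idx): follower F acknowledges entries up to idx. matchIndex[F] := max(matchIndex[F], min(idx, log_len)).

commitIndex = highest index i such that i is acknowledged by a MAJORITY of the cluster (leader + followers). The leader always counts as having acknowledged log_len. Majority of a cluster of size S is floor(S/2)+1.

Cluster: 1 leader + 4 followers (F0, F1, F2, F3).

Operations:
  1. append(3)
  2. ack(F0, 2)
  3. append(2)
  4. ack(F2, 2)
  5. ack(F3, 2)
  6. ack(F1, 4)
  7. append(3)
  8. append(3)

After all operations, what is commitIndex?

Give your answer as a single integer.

Answer: 2

Derivation:
Op 1: append 3 -> log_len=3
Op 2: F0 acks idx 2 -> match: F0=2 F1=0 F2=0 F3=0; commitIndex=0
Op 3: append 2 -> log_len=5
Op 4: F2 acks idx 2 -> match: F0=2 F1=0 F2=2 F3=0; commitIndex=2
Op 5: F3 acks idx 2 -> match: F0=2 F1=0 F2=2 F3=2; commitIndex=2
Op 6: F1 acks idx 4 -> match: F0=2 F1=4 F2=2 F3=2; commitIndex=2
Op 7: append 3 -> log_len=8
Op 8: append 3 -> log_len=11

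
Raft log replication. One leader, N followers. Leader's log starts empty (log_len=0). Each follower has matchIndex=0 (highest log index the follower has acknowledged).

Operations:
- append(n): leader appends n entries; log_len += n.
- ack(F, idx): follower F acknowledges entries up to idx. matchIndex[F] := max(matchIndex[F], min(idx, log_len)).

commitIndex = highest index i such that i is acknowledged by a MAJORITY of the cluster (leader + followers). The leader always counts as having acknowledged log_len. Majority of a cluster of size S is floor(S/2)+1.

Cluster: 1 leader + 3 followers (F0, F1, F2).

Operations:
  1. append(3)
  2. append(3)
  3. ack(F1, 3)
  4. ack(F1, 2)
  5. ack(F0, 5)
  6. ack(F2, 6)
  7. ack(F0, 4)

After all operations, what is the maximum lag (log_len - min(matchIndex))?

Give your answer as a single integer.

Answer: 3

Derivation:
Op 1: append 3 -> log_len=3
Op 2: append 3 -> log_len=6
Op 3: F1 acks idx 3 -> match: F0=0 F1=3 F2=0; commitIndex=0
Op 4: F1 acks idx 2 -> match: F0=0 F1=3 F2=0; commitIndex=0
Op 5: F0 acks idx 5 -> match: F0=5 F1=3 F2=0; commitIndex=3
Op 6: F2 acks idx 6 -> match: F0=5 F1=3 F2=6; commitIndex=5
Op 7: F0 acks idx 4 -> match: F0=5 F1=3 F2=6; commitIndex=5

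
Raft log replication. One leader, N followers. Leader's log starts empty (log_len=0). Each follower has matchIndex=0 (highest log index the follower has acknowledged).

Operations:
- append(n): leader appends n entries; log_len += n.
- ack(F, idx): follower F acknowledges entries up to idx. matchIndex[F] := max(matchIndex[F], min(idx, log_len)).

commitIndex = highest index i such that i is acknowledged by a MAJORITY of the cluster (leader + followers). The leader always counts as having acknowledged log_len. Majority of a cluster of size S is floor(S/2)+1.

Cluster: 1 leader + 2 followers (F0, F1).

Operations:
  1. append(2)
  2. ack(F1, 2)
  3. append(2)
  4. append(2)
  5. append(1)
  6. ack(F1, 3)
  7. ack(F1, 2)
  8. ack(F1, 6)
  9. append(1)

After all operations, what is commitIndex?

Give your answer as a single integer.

Answer: 6

Derivation:
Op 1: append 2 -> log_len=2
Op 2: F1 acks idx 2 -> match: F0=0 F1=2; commitIndex=2
Op 3: append 2 -> log_len=4
Op 4: append 2 -> log_len=6
Op 5: append 1 -> log_len=7
Op 6: F1 acks idx 3 -> match: F0=0 F1=3; commitIndex=3
Op 7: F1 acks idx 2 -> match: F0=0 F1=3; commitIndex=3
Op 8: F1 acks idx 6 -> match: F0=0 F1=6; commitIndex=6
Op 9: append 1 -> log_len=8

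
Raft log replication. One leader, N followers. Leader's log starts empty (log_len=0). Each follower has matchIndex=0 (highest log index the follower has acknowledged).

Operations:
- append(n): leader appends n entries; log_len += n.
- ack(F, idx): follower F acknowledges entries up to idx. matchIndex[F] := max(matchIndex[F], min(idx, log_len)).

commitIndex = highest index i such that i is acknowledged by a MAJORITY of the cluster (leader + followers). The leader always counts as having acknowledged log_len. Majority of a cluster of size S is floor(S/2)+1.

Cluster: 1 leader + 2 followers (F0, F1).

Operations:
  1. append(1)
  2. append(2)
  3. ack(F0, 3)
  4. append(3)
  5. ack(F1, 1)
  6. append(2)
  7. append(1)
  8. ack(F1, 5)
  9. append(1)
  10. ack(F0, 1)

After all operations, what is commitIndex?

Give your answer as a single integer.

Answer: 5

Derivation:
Op 1: append 1 -> log_len=1
Op 2: append 2 -> log_len=3
Op 3: F0 acks idx 3 -> match: F0=3 F1=0; commitIndex=3
Op 4: append 3 -> log_len=6
Op 5: F1 acks idx 1 -> match: F0=3 F1=1; commitIndex=3
Op 6: append 2 -> log_len=8
Op 7: append 1 -> log_len=9
Op 8: F1 acks idx 5 -> match: F0=3 F1=5; commitIndex=5
Op 9: append 1 -> log_len=10
Op 10: F0 acks idx 1 -> match: F0=3 F1=5; commitIndex=5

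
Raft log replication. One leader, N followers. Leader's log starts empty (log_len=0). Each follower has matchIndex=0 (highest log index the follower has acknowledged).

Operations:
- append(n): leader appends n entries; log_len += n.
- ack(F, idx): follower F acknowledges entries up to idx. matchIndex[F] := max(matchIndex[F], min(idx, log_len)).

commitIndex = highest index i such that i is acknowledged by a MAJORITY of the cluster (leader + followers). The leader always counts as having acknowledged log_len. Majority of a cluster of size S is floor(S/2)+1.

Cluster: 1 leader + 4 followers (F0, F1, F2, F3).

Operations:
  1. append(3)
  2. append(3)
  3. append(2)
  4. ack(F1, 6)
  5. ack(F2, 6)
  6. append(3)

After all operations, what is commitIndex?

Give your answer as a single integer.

Answer: 6

Derivation:
Op 1: append 3 -> log_len=3
Op 2: append 3 -> log_len=6
Op 3: append 2 -> log_len=8
Op 4: F1 acks idx 6 -> match: F0=0 F1=6 F2=0 F3=0; commitIndex=0
Op 5: F2 acks idx 6 -> match: F0=0 F1=6 F2=6 F3=0; commitIndex=6
Op 6: append 3 -> log_len=11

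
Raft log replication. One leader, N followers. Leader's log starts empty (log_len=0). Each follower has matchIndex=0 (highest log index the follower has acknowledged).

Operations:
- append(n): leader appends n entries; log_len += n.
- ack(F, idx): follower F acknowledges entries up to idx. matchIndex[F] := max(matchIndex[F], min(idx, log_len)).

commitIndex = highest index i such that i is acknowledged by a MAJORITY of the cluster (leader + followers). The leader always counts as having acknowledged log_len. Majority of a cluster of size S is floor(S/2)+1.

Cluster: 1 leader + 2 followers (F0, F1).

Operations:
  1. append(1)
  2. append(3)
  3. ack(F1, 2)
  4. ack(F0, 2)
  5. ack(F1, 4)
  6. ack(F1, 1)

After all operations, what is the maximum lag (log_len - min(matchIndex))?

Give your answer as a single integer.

Op 1: append 1 -> log_len=1
Op 2: append 3 -> log_len=4
Op 3: F1 acks idx 2 -> match: F0=0 F1=2; commitIndex=2
Op 4: F0 acks idx 2 -> match: F0=2 F1=2; commitIndex=2
Op 5: F1 acks idx 4 -> match: F0=2 F1=4; commitIndex=4
Op 6: F1 acks idx 1 -> match: F0=2 F1=4; commitIndex=4

Answer: 2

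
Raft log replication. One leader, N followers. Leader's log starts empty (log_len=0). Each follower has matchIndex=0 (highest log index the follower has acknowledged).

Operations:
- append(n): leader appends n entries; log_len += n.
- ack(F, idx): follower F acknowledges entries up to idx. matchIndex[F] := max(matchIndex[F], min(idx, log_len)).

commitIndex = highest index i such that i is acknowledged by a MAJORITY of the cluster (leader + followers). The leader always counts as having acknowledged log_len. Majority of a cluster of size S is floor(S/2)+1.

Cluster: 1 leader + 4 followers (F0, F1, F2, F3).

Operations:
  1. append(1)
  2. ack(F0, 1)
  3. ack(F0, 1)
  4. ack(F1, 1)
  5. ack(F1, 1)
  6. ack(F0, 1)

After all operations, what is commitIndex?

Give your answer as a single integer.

Answer: 1

Derivation:
Op 1: append 1 -> log_len=1
Op 2: F0 acks idx 1 -> match: F0=1 F1=0 F2=0 F3=0; commitIndex=0
Op 3: F0 acks idx 1 -> match: F0=1 F1=0 F2=0 F3=0; commitIndex=0
Op 4: F1 acks idx 1 -> match: F0=1 F1=1 F2=0 F3=0; commitIndex=1
Op 5: F1 acks idx 1 -> match: F0=1 F1=1 F2=0 F3=0; commitIndex=1
Op 6: F0 acks idx 1 -> match: F0=1 F1=1 F2=0 F3=0; commitIndex=1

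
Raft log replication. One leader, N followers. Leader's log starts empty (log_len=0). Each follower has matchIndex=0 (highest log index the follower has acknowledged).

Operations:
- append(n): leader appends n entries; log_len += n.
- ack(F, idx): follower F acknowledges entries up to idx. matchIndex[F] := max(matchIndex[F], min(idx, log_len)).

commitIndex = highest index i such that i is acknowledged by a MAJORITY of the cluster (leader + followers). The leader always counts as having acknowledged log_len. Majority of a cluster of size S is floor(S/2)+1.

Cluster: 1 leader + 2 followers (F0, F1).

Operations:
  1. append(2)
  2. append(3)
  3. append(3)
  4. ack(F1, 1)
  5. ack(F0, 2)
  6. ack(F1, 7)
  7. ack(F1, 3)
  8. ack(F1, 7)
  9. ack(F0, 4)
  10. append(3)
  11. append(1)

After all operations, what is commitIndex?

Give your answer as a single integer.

Op 1: append 2 -> log_len=2
Op 2: append 3 -> log_len=5
Op 3: append 3 -> log_len=8
Op 4: F1 acks idx 1 -> match: F0=0 F1=1; commitIndex=1
Op 5: F0 acks idx 2 -> match: F0=2 F1=1; commitIndex=2
Op 6: F1 acks idx 7 -> match: F0=2 F1=7; commitIndex=7
Op 7: F1 acks idx 3 -> match: F0=2 F1=7; commitIndex=7
Op 8: F1 acks idx 7 -> match: F0=2 F1=7; commitIndex=7
Op 9: F0 acks idx 4 -> match: F0=4 F1=7; commitIndex=7
Op 10: append 3 -> log_len=11
Op 11: append 1 -> log_len=12

Answer: 7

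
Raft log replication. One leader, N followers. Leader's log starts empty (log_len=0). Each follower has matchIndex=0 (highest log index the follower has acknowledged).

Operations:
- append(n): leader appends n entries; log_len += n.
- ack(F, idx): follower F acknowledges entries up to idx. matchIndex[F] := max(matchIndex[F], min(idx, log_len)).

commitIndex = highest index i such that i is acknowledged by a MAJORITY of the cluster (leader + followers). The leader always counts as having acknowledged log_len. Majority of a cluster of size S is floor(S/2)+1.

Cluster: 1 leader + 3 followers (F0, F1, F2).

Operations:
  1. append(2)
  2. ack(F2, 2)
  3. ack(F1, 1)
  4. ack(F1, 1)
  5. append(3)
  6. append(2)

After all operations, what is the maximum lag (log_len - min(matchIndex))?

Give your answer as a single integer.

Op 1: append 2 -> log_len=2
Op 2: F2 acks idx 2 -> match: F0=0 F1=0 F2=2; commitIndex=0
Op 3: F1 acks idx 1 -> match: F0=0 F1=1 F2=2; commitIndex=1
Op 4: F1 acks idx 1 -> match: F0=0 F1=1 F2=2; commitIndex=1
Op 5: append 3 -> log_len=5
Op 6: append 2 -> log_len=7

Answer: 7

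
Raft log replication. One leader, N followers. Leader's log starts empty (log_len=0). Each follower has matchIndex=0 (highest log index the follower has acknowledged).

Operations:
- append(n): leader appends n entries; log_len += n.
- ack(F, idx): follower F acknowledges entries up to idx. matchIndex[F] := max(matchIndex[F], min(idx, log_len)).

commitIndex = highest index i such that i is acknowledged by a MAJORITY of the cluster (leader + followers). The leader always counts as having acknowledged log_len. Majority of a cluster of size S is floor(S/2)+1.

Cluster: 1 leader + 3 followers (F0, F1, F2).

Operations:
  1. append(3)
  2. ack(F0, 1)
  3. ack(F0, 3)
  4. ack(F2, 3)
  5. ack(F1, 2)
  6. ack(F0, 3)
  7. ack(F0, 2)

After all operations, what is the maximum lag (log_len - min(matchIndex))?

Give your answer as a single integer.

Op 1: append 3 -> log_len=3
Op 2: F0 acks idx 1 -> match: F0=1 F1=0 F2=0; commitIndex=0
Op 3: F0 acks idx 3 -> match: F0=3 F1=0 F2=0; commitIndex=0
Op 4: F2 acks idx 3 -> match: F0=3 F1=0 F2=3; commitIndex=3
Op 5: F1 acks idx 2 -> match: F0=3 F1=2 F2=3; commitIndex=3
Op 6: F0 acks idx 3 -> match: F0=3 F1=2 F2=3; commitIndex=3
Op 7: F0 acks idx 2 -> match: F0=3 F1=2 F2=3; commitIndex=3

Answer: 1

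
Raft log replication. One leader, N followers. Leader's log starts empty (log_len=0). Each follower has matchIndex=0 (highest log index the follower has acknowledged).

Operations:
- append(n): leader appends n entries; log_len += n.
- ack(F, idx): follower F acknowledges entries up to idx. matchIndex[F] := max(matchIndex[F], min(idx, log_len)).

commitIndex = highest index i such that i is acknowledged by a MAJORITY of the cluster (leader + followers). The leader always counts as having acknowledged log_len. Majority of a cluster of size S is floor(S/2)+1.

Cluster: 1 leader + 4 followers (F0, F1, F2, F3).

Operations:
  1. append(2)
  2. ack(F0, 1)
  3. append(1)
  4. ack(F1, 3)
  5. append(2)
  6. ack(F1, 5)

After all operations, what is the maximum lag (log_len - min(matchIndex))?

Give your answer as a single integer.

Answer: 5

Derivation:
Op 1: append 2 -> log_len=2
Op 2: F0 acks idx 1 -> match: F0=1 F1=0 F2=0 F3=0; commitIndex=0
Op 3: append 1 -> log_len=3
Op 4: F1 acks idx 3 -> match: F0=1 F1=3 F2=0 F3=0; commitIndex=1
Op 5: append 2 -> log_len=5
Op 6: F1 acks idx 5 -> match: F0=1 F1=5 F2=0 F3=0; commitIndex=1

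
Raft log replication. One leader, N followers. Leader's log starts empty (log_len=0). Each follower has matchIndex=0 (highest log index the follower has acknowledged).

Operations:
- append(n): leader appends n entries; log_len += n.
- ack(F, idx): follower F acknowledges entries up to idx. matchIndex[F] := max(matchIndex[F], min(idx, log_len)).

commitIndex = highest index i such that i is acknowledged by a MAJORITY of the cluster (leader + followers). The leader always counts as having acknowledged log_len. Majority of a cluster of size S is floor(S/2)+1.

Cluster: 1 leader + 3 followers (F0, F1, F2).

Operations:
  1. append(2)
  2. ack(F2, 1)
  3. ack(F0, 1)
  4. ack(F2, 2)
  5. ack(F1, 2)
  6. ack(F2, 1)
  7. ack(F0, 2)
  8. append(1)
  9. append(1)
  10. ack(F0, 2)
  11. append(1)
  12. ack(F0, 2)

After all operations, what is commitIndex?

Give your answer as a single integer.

Op 1: append 2 -> log_len=2
Op 2: F2 acks idx 1 -> match: F0=0 F1=0 F2=1; commitIndex=0
Op 3: F0 acks idx 1 -> match: F0=1 F1=0 F2=1; commitIndex=1
Op 4: F2 acks idx 2 -> match: F0=1 F1=0 F2=2; commitIndex=1
Op 5: F1 acks idx 2 -> match: F0=1 F1=2 F2=2; commitIndex=2
Op 6: F2 acks idx 1 -> match: F0=1 F1=2 F2=2; commitIndex=2
Op 7: F0 acks idx 2 -> match: F0=2 F1=2 F2=2; commitIndex=2
Op 8: append 1 -> log_len=3
Op 9: append 1 -> log_len=4
Op 10: F0 acks idx 2 -> match: F0=2 F1=2 F2=2; commitIndex=2
Op 11: append 1 -> log_len=5
Op 12: F0 acks idx 2 -> match: F0=2 F1=2 F2=2; commitIndex=2

Answer: 2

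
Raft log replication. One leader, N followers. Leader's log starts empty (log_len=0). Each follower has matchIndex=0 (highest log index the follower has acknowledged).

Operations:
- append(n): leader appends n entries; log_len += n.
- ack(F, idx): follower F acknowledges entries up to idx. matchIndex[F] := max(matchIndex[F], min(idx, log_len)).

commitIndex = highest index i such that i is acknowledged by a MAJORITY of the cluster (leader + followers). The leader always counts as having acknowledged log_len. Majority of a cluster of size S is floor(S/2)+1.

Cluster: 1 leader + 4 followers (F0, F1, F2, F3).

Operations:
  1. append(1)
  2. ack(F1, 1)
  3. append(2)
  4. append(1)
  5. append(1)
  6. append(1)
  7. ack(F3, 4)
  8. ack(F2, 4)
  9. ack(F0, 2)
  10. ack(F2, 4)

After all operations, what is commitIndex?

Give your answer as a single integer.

Op 1: append 1 -> log_len=1
Op 2: F1 acks idx 1 -> match: F0=0 F1=1 F2=0 F3=0; commitIndex=0
Op 3: append 2 -> log_len=3
Op 4: append 1 -> log_len=4
Op 5: append 1 -> log_len=5
Op 6: append 1 -> log_len=6
Op 7: F3 acks idx 4 -> match: F0=0 F1=1 F2=0 F3=4; commitIndex=1
Op 8: F2 acks idx 4 -> match: F0=0 F1=1 F2=4 F3=4; commitIndex=4
Op 9: F0 acks idx 2 -> match: F0=2 F1=1 F2=4 F3=4; commitIndex=4
Op 10: F2 acks idx 4 -> match: F0=2 F1=1 F2=4 F3=4; commitIndex=4

Answer: 4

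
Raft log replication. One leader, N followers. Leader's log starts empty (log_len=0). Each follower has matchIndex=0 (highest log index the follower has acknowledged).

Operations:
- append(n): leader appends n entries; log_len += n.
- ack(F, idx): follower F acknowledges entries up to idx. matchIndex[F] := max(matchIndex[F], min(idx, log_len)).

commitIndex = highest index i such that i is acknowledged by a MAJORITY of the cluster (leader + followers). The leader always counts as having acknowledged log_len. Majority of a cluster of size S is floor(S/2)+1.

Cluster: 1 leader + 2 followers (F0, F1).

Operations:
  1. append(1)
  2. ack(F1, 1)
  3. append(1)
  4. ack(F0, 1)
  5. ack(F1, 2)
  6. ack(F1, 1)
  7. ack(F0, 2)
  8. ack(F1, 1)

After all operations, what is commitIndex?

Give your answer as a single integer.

Op 1: append 1 -> log_len=1
Op 2: F1 acks idx 1 -> match: F0=0 F1=1; commitIndex=1
Op 3: append 1 -> log_len=2
Op 4: F0 acks idx 1 -> match: F0=1 F1=1; commitIndex=1
Op 5: F1 acks idx 2 -> match: F0=1 F1=2; commitIndex=2
Op 6: F1 acks idx 1 -> match: F0=1 F1=2; commitIndex=2
Op 7: F0 acks idx 2 -> match: F0=2 F1=2; commitIndex=2
Op 8: F1 acks idx 1 -> match: F0=2 F1=2; commitIndex=2

Answer: 2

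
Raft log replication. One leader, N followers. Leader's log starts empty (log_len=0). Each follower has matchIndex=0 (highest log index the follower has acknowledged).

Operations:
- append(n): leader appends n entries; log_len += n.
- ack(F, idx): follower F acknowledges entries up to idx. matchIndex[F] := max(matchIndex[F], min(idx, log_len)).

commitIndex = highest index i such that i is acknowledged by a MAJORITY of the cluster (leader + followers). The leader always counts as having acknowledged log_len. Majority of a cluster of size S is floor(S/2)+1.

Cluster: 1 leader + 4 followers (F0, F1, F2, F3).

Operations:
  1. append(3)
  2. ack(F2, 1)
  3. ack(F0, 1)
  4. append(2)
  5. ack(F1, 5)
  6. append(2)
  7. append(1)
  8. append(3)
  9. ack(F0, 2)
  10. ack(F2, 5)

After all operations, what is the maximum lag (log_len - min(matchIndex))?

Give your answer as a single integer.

Op 1: append 3 -> log_len=3
Op 2: F2 acks idx 1 -> match: F0=0 F1=0 F2=1 F3=0; commitIndex=0
Op 3: F0 acks idx 1 -> match: F0=1 F1=0 F2=1 F3=0; commitIndex=1
Op 4: append 2 -> log_len=5
Op 5: F1 acks idx 5 -> match: F0=1 F1=5 F2=1 F3=0; commitIndex=1
Op 6: append 2 -> log_len=7
Op 7: append 1 -> log_len=8
Op 8: append 3 -> log_len=11
Op 9: F0 acks idx 2 -> match: F0=2 F1=5 F2=1 F3=0; commitIndex=2
Op 10: F2 acks idx 5 -> match: F0=2 F1=5 F2=5 F3=0; commitIndex=5

Answer: 11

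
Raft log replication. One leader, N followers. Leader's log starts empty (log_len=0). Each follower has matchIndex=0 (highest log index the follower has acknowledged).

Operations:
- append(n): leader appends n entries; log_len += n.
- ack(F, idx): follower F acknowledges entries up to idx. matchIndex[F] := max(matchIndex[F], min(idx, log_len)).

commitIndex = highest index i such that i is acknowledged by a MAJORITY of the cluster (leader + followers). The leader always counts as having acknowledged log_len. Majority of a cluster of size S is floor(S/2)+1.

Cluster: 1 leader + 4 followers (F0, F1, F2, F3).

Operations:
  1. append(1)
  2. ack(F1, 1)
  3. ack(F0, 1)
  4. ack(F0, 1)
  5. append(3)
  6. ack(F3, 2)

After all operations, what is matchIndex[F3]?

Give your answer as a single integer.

Answer: 2

Derivation:
Op 1: append 1 -> log_len=1
Op 2: F1 acks idx 1 -> match: F0=0 F1=1 F2=0 F3=0; commitIndex=0
Op 3: F0 acks idx 1 -> match: F0=1 F1=1 F2=0 F3=0; commitIndex=1
Op 4: F0 acks idx 1 -> match: F0=1 F1=1 F2=0 F3=0; commitIndex=1
Op 5: append 3 -> log_len=4
Op 6: F3 acks idx 2 -> match: F0=1 F1=1 F2=0 F3=2; commitIndex=1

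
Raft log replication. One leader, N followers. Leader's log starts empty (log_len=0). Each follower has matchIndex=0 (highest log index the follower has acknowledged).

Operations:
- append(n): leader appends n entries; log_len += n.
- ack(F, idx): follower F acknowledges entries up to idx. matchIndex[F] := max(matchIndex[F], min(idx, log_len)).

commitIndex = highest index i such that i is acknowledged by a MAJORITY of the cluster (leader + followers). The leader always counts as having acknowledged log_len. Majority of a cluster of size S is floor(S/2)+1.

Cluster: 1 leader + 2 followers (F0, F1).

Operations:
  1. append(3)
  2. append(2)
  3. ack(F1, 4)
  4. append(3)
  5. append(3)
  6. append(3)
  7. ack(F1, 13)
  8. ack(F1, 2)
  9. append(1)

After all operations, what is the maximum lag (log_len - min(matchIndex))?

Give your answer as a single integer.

Op 1: append 3 -> log_len=3
Op 2: append 2 -> log_len=5
Op 3: F1 acks idx 4 -> match: F0=0 F1=4; commitIndex=4
Op 4: append 3 -> log_len=8
Op 5: append 3 -> log_len=11
Op 6: append 3 -> log_len=14
Op 7: F1 acks idx 13 -> match: F0=0 F1=13; commitIndex=13
Op 8: F1 acks idx 2 -> match: F0=0 F1=13; commitIndex=13
Op 9: append 1 -> log_len=15

Answer: 15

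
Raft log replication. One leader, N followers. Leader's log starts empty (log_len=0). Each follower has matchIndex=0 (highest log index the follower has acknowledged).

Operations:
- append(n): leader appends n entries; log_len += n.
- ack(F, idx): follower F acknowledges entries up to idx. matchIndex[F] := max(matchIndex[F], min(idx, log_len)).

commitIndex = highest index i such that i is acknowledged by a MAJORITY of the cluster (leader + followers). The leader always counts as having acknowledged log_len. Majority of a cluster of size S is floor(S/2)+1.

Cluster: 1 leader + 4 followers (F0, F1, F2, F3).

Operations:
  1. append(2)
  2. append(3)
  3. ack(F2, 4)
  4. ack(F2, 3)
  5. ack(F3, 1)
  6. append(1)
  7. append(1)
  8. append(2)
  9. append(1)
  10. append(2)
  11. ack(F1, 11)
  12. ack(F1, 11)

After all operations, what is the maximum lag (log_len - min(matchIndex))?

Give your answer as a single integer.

Op 1: append 2 -> log_len=2
Op 2: append 3 -> log_len=5
Op 3: F2 acks idx 4 -> match: F0=0 F1=0 F2=4 F3=0; commitIndex=0
Op 4: F2 acks idx 3 -> match: F0=0 F1=0 F2=4 F3=0; commitIndex=0
Op 5: F3 acks idx 1 -> match: F0=0 F1=0 F2=4 F3=1; commitIndex=1
Op 6: append 1 -> log_len=6
Op 7: append 1 -> log_len=7
Op 8: append 2 -> log_len=9
Op 9: append 1 -> log_len=10
Op 10: append 2 -> log_len=12
Op 11: F1 acks idx 11 -> match: F0=0 F1=11 F2=4 F3=1; commitIndex=4
Op 12: F1 acks idx 11 -> match: F0=0 F1=11 F2=4 F3=1; commitIndex=4

Answer: 12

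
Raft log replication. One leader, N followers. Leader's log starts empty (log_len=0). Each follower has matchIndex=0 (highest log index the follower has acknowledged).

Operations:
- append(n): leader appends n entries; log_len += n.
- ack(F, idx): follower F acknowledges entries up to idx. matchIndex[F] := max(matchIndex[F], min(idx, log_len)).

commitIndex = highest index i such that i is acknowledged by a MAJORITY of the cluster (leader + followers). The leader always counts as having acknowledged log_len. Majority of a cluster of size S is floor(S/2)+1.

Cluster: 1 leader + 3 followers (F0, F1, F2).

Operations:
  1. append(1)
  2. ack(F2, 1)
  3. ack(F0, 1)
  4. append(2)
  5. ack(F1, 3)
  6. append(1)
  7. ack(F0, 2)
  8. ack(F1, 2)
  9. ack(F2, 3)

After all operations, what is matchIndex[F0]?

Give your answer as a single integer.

Answer: 2

Derivation:
Op 1: append 1 -> log_len=1
Op 2: F2 acks idx 1 -> match: F0=0 F1=0 F2=1; commitIndex=0
Op 3: F0 acks idx 1 -> match: F0=1 F1=0 F2=1; commitIndex=1
Op 4: append 2 -> log_len=3
Op 5: F1 acks idx 3 -> match: F0=1 F1=3 F2=1; commitIndex=1
Op 6: append 1 -> log_len=4
Op 7: F0 acks idx 2 -> match: F0=2 F1=3 F2=1; commitIndex=2
Op 8: F1 acks idx 2 -> match: F0=2 F1=3 F2=1; commitIndex=2
Op 9: F2 acks idx 3 -> match: F0=2 F1=3 F2=3; commitIndex=3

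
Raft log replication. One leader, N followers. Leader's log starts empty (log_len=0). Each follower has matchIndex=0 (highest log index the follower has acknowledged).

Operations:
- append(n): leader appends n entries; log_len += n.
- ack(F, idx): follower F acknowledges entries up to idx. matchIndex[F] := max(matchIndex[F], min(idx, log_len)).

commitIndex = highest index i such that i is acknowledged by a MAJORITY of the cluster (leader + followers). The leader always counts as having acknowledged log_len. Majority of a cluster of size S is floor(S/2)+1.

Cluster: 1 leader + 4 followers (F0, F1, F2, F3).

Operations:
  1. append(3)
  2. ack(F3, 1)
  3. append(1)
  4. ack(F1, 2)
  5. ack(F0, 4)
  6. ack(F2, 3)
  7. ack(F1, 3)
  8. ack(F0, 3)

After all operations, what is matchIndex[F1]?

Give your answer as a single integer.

Answer: 3

Derivation:
Op 1: append 3 -> log_len=3
Op 2: F3 acks idx 1 -> match: F0=0 F1=0 F2=0 F3=1; commitIndex=0
Op 3: append 1 -> log_len=4
Op 4: F1 acks idx 2 -> match: F0=0 F1=2 F2=0 F3=1; commitIndex=1
Op 5: F0 acks idx 4 -> match: F0=4 F1=2 F2=0 F3=1; commitIndex=2
Op 6: F2 acks idx 3 -> match: F0=4 F1=2 F2=3 F3=1; commitIndex=3
Op 7: F1 acks idx 3 -> match: F0=4 F1=3 F2=3 F3=1; commitIndex=3
Op 8: F0 acks idx 3 -> match: F0=4 F1=3 F2=3 F3=1; commitIndex=3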